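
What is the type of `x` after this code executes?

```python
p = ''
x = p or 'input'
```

'or' returns first truthy value (str)

str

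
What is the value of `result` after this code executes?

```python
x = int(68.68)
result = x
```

x = 68; result = 68

68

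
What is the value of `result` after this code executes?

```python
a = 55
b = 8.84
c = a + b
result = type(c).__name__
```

a is int; b is float; c is float; result = 'float'

'float'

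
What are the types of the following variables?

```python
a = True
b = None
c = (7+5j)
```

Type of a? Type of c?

a is assigned the constant True, which has type bool; c is assigned (7+5j), an int plus an imaginary literal (j suffix), which evaluates to complex

bool, complex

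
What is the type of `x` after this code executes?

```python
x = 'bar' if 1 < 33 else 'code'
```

Both branches of conditional are str

str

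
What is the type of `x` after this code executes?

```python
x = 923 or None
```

'or' returns first truthy value

int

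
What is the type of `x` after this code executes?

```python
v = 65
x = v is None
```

'is' comparison returns bool

bool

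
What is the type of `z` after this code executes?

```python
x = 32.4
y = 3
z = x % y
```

float % int = float

float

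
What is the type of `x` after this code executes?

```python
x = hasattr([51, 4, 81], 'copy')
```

hasattr() returns bool

bool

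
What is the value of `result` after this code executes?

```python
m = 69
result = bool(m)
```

m = 69; result = True

True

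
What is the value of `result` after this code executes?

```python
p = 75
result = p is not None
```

p = 75; result = True

True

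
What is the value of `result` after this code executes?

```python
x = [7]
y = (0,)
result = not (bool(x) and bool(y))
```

x = [7]; y = (0,); result = False

False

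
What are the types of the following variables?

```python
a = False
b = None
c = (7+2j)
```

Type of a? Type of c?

a is assigned the constant False, which has type bool; c is assigned (7+2j), an int plus an imaginary literal (j suffix), which evaluates to complex

bool, complex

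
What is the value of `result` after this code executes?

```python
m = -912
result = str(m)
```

m = -912; result = '-912'

'-912'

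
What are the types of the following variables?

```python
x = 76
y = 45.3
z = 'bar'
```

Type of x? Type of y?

x is assigned a bare integer (no decimal point), so it is an int; y is assigned a number with a decimal point, so it is a float

int, float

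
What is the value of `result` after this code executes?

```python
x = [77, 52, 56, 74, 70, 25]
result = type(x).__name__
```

x is list; result = 'list'

'list'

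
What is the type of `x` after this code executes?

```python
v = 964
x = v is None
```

'is' comparison returns bool

bool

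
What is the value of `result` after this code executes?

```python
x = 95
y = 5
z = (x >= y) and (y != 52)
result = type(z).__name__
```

x is int; y is int; z is bool; result = 'bool'

'bool'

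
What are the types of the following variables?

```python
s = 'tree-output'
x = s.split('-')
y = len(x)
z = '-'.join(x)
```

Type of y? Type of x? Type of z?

len() returns int; str.split() returns list; str.join() returns str

int, list, str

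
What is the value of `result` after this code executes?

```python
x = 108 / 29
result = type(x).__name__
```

x is float; result = 'float'

'float'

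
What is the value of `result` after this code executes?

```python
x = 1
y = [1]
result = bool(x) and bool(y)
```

x = 1; y = [1]; result = True

True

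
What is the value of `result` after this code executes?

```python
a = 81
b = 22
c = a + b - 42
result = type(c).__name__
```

a is int; b is int; c is int; result = 'int'

'int'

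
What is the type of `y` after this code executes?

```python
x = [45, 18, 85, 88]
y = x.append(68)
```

list.append() returns None (mutates in place)

NoneType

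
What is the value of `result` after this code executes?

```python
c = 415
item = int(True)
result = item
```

c = 415; item = 1; result = 1

1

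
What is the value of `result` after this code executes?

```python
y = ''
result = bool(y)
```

y = ''; result = False

False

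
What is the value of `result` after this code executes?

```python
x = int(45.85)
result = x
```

x = 45; result = 45

45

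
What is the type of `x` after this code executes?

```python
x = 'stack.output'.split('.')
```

str.split() returns list

list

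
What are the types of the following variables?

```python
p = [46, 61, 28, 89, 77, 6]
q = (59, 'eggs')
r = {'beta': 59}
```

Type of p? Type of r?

p is assigned a list literal (square brackets); r is assigned a dict literal ({key: value})

list, dict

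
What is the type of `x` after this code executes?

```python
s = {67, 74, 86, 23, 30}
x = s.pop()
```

Popping from set[int] returns int

int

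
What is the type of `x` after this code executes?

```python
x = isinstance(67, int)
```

isinstance() returns bool

bool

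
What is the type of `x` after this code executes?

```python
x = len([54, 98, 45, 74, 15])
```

len() always returns int

int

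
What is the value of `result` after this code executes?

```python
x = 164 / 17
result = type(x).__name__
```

x is float; result = 'float'

'float'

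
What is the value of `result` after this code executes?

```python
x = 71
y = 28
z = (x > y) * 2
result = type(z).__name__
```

x is int; y is int; z is int; result = 'int'

'int'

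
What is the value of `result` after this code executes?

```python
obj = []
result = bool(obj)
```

obj = []; result = False

False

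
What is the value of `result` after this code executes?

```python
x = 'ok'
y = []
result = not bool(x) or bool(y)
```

x = 'ok'; y = []; result = False

False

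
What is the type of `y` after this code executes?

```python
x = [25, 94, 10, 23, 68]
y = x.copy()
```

list.copy() returns list

list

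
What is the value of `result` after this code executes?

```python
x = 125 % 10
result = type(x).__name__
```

x is int; result = 'int'

'int'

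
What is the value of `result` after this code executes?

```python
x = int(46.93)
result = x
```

x = 46; result = 46

46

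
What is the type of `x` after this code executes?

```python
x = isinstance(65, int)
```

isinstance() returns bool

bool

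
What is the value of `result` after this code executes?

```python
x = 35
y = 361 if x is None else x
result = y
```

x = 35; y = 35; result = 35

35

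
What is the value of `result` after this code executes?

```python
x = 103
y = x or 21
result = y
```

x = 103; y = 103; result = 103

103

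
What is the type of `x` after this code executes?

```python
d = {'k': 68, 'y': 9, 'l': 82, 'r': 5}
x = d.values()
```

.values() returns dict_values view

dict_values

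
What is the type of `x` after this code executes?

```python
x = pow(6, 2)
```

pow(int, int) returns int

int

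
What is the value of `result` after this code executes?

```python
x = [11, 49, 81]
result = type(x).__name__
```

x is list; result = 'list'

'list'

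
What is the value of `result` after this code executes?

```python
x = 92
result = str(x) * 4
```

x = 92; result = '92929292'

'92929292'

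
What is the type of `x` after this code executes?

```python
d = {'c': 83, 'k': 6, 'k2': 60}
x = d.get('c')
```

dict.get() returns value type when found

int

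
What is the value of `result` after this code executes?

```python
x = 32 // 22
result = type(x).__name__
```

x is int; result = 'int'

'int'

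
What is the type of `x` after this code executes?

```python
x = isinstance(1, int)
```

isinstance() returns bool

bool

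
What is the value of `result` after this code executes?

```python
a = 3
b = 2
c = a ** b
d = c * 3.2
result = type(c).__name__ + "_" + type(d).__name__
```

a is int; b is int; c is int; d is float; result = 'int_float'

'int_float'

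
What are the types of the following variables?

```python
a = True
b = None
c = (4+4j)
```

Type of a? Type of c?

a is assigned the constant True, which has type bool; c is assigned (4+4j), an int plus an imaginary literal (j suffix), which evaluates to complex

bool, complex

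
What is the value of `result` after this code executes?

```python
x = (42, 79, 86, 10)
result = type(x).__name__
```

x is tuple; result = 'tuple'

'tuple'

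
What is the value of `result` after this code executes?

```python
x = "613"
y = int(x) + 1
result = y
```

x = '613'; y = 614; result = 614

614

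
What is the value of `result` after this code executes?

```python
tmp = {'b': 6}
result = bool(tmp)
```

tmp = {'b': 6}; result = True

True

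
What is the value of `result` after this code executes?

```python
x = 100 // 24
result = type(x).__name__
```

x is int; result = 'int'

'int'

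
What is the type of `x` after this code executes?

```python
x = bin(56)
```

bin() returns str representation

str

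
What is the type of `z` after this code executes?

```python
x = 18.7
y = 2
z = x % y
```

float % int = float

float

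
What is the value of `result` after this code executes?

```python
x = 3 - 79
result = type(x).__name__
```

x is int; result = 'int'

'int'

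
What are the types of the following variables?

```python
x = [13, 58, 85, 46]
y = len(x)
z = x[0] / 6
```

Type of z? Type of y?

int / int = float; len() returns int

float, int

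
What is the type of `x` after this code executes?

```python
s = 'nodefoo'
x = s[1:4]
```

Slicing a str returns str

str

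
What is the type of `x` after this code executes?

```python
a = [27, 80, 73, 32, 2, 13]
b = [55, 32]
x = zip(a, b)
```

zip() returns a zip object

zip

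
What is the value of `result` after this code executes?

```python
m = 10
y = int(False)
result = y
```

m = 10; y = 0; result = 0

0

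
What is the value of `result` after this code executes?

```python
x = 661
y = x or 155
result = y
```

x = 661; y = 661; result = 661

661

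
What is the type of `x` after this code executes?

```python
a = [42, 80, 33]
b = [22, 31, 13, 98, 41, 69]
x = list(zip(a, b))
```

list(zip()) returns a list of tuples

list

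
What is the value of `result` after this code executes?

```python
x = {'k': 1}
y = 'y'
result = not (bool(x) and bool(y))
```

x = {'k': 1}; y = 'y'; result = False

False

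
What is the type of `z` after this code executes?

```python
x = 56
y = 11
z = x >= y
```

Comparison returns bool

bool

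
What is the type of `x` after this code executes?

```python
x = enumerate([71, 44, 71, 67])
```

enumerate() returns an enumerate object

enumerate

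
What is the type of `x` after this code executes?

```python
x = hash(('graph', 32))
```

hash() returns int

int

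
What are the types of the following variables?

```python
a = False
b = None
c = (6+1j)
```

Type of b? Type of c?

b is assigned None, whose type is NoneType; c is assigned (6+1j), an int plus an imaginary literal (j suffix), which evaluates to complex

NoneType, complex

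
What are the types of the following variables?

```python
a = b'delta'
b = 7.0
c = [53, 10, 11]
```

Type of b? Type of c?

b is assigned a number with a decimal point, so it is a float; c is assigned a list literal (square brackets)

float, list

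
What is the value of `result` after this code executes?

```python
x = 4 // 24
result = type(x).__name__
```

x is int; result = 'int'

'int'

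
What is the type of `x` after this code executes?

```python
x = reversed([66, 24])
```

reversed() on a list returns list_reverseiterator

list_reverseiterator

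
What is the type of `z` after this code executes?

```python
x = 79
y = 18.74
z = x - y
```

int - float = float

float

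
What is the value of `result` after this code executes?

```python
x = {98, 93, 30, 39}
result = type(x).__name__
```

x is set; result = 'set'

'set'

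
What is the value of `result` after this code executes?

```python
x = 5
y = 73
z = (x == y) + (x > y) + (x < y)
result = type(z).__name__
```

x is int; y is int; z is int; result = 'int'

'int'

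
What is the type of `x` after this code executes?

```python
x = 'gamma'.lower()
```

str.lower() returns str

str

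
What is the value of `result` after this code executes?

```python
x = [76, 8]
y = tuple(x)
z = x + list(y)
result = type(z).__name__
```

x is list; y is tuple; z is list; result = 'list'

'list'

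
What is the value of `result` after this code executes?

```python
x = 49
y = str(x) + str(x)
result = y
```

x = 49; y = '4949'; result = '4949'

'4949'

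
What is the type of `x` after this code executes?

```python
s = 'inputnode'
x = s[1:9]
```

Slicing a str returns str

str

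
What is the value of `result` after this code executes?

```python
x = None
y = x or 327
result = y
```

x = None; y = 327; result = 327

327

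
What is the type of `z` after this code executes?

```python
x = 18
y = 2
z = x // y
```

int // int = int

int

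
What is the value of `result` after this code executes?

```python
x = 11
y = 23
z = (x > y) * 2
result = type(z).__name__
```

x is int; y is int; z is int; result = 'int'

'int'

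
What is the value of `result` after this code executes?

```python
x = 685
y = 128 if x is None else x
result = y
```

x = 685; y = 685; result = 685

685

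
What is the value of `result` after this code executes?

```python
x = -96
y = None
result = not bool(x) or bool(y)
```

x = -96; y = None; result = False

False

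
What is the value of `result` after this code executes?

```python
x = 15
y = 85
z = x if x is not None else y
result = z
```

x = 15; y = 85; z = 15; result = 15

15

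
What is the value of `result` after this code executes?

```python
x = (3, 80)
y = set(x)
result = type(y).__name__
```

x is tuple; y is set; result = 'set'

'set'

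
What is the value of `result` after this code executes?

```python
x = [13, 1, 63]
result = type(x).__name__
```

x is list; result = 'list'

'list'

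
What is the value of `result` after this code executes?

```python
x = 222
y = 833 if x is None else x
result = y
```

x = 222; y = 222; result = 222

222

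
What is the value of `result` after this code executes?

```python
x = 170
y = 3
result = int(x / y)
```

x = 170; y = 3; result = 56

56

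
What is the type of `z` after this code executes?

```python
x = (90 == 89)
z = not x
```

'not' returns bool

bool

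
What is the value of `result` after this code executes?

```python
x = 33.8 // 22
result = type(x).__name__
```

x is float; result = 'float'

'float'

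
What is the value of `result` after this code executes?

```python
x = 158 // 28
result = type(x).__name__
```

x is int; result = 'int'

'int'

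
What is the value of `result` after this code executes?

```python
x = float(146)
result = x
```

x = 146.0; result = 146.0

146.0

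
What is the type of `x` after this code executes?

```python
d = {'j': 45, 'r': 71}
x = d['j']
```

Accessing dict[str, int] with str key returns int

int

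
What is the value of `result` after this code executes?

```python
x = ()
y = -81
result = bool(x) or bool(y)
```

x = (); y = -81; result = True

True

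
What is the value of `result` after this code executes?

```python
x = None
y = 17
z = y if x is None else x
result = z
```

x = None; y = 17; z = 17; result = 17

17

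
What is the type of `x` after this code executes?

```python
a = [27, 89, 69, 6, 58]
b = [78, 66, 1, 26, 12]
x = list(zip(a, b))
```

list(zip()) returns a list of tuples

list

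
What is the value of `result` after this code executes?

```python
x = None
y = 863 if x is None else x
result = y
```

x = None; y = 863; result = 863

863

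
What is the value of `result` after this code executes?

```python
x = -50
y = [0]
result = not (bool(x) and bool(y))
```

x = -50; y = [0]; result = False

False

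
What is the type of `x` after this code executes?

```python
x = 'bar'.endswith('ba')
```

str.endswith() returns bool

bool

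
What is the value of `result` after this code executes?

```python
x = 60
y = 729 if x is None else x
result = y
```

x = 60; y = 60; result = 60

60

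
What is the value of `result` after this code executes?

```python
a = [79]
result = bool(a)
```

a = [79]; result = True

True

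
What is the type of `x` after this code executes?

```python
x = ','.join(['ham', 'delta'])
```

str.join() returns str

str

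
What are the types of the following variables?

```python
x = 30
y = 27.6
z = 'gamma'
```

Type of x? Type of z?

x is assigned a bare integer (no decimal point), so it is an int; z is assigned a quoted string literal, so it is a str

int, str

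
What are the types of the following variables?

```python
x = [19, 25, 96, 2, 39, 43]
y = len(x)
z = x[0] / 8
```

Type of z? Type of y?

int / int = float; len() returns int

float, int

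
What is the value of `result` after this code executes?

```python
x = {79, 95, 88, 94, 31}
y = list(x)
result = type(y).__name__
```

x is set; y is list; result = 'list'

'list'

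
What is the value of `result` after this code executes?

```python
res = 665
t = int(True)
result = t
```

res = 665; t = 1; result = 1

1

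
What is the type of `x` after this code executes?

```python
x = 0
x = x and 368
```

'and' returns first falsy value (0 is int)

int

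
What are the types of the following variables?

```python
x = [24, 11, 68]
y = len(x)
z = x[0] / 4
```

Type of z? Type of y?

int / int = float; len() returns int

float, int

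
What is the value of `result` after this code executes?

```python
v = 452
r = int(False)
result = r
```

v = 452; r = 0; result = 0

0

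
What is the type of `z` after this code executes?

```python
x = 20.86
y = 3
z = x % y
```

float % int = float

float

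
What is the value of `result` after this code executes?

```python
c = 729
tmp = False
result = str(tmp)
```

c = 729; tmp = False; result = 'False'

'False'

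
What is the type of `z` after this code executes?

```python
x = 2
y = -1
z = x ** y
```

int ** negative = float

float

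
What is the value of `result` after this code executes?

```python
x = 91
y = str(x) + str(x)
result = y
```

x = 91; y = '9191'; result = '9191'

'9191'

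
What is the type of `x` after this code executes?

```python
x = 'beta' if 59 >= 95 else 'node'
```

Both branches of conditional are str

str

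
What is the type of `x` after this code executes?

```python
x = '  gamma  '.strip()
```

str.strip() returns str

str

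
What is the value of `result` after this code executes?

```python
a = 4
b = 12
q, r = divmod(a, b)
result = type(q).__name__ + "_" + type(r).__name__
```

a is int; b is int; q is int; r is int; result = 'int_int'

'int_int'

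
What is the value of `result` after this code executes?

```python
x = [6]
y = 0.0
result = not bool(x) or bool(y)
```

x = [6]; y = 0.0; result = False

False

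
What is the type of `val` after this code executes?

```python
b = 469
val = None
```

None has type NoneType

NoneType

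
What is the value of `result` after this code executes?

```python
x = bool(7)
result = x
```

x = True; result = True

True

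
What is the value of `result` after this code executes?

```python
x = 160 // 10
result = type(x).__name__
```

x is int; result = 'int'

'int'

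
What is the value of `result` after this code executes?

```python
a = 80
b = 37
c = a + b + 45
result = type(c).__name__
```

a is int; b is int; c is int; result = 'int'

'int'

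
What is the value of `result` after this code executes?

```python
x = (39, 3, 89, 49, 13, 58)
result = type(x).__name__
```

x is tuple; result = 'tuple'

'tuple'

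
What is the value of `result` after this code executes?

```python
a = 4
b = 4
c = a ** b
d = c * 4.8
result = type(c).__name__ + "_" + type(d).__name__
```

a is int; b is int; c is int; d is float; result = 'int_float'

'int_float'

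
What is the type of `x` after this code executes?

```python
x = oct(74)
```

oct() returns str representation

str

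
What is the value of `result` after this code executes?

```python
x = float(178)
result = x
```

x = 178.0; result = 178.0

178.0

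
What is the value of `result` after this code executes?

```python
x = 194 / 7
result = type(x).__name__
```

x is float; result = 'float'

'float'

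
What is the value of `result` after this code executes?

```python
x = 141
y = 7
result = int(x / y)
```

x = 141; y = 7; result = 20

20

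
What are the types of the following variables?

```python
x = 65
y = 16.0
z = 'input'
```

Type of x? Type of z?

x is assigned a bare integer (no decimal point), so it is an int; z is assigned a quoted string literal, so it is a str

int, str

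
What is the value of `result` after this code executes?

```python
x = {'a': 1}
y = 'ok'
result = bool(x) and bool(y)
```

x = {'a': 1}; y = 'ok'; result = True

True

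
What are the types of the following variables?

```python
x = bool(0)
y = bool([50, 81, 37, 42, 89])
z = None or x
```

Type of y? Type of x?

bool() returns bool; bool() returns bool

bool, bool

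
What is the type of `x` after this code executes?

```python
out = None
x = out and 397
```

'and' returns first falsy value (None)

NoneType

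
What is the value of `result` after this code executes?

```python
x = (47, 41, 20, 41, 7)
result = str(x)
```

x = (47, 41, 20, 41, 7); result = '(47, 41, 20, 41, 7)'

'(47, 41, 20, 41, 7)'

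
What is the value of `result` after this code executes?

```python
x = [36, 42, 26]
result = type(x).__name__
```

x is list; result = 'list'

'list'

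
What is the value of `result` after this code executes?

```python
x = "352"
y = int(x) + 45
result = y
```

x = '352'; y = 397; result = 397

397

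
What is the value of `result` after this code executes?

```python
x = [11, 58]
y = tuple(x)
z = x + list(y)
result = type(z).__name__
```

x is list; y is tuple; z is list; result = 'list'

'list'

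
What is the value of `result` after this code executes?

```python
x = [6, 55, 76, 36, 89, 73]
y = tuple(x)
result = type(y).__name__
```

x is list; y is tuple; result = 'tuple'

'tuple'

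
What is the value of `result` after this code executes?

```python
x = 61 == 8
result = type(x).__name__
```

x is bool; result = 'bool'

'bool'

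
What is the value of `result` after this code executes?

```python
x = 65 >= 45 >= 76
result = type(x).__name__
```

x is bool; result = 'bool'

'bool'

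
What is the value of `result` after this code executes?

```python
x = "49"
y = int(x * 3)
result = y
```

x = '49'; y = 494949; result = 494949

494949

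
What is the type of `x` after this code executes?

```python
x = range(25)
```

range() returns a range object

range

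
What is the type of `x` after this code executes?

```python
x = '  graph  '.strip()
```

str.strip() returns str

str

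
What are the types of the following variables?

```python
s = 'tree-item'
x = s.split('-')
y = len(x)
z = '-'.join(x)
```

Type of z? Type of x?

str.join() returns str; str.split() returns list

str, list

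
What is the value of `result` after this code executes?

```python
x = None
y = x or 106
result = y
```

x = None; y = 106; result = 106

106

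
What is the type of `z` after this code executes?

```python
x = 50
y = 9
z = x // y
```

int // int = int

int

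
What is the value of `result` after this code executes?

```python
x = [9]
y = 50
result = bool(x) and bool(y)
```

x = [9]; y = 50; result = True

True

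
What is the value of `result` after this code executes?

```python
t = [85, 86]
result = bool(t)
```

t = [85, 86]; result = True

True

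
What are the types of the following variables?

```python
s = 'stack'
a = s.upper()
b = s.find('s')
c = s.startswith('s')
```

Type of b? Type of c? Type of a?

find() returns int; startswith() returns bool; upper() returns str

int, bool, str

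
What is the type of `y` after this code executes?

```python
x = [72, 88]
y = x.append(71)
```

list.append() returns None (mutates in place)

NoneType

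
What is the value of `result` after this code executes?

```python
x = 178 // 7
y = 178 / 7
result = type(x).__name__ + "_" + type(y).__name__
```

x is int; y is float; result = 'int_float'

'int_float'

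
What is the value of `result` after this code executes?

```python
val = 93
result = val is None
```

val = 93; result = False

False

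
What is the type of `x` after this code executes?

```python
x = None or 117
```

'or' with None returns the other truthy value

int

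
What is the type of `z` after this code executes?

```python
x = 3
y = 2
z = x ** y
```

positive int ** positive int = int

int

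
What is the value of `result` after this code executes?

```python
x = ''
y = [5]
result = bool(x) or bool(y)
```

x = ''; y = [5]; result = True

True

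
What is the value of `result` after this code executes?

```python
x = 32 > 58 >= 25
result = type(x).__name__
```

x is bool; result = 'bool'

'bool'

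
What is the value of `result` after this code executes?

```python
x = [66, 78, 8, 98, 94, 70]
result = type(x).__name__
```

x is list; result = 'list'

'list'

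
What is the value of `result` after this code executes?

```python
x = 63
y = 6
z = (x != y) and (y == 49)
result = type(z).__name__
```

x is int; y is int; z is bool; result = 'bool'

'bool'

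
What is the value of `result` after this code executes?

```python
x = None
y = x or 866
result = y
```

x = None; y = 866; result = 866

866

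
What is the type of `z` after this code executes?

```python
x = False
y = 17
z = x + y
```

bool + int = int (bool is subclass of int)

int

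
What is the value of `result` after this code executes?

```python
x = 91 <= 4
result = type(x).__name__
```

x is bool; result = 'bool'

'bool'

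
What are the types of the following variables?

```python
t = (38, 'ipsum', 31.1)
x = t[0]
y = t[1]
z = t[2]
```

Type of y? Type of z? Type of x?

tuple[1] is str; tuple[2] is float; tuple[0] is int

str, float, int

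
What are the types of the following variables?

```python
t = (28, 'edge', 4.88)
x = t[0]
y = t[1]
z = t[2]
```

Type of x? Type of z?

tuple[0] is int; tuple[2] is float

int, float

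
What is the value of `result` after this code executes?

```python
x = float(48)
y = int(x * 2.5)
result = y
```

x = 48.0; y = 120; result = 120

120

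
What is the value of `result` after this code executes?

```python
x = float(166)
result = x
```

x = 166.0; result = 166.0

166.0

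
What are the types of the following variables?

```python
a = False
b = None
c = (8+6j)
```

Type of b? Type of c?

b is assigned None, whose type is NoneType; c is assigned (8+6j), an int plus an imaginary literal (j suffix), which evaluates to complex

NoneType, complex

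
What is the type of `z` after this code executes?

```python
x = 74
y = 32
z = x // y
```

int // int = int

int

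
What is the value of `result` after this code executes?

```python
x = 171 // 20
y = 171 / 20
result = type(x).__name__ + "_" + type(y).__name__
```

x is int; y is float; result = 'int_float'

'int_float'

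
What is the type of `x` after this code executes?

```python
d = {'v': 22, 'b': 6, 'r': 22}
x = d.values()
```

.values() returns dict_values view

dict_values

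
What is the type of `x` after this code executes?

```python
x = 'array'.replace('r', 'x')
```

str.replace() returns str

str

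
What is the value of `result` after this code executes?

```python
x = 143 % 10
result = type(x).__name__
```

x is int; result = 'int'

'int'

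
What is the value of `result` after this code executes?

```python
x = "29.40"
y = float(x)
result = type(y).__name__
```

x is str; y is float; result = 'float'

'float'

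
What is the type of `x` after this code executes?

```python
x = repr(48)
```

repr() returns str

str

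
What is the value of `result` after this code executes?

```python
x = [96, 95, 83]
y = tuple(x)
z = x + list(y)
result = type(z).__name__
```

x is list; y is tuple; z is list; result = 'list'

'list'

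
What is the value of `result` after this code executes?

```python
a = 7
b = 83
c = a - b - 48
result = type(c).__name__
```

a is int; b is int; c is int; result = 'int'

'int'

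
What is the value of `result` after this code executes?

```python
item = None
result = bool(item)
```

item = None; result = False

False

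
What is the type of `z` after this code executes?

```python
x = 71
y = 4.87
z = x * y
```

int * float = float

float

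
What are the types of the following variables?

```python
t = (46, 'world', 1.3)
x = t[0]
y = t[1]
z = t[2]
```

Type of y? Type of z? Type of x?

tuple[1] is str; tuple[2] is float; tuple[0] is int

str, float, int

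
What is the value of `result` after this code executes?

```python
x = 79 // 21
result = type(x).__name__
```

x is int; result = 'int'

'int'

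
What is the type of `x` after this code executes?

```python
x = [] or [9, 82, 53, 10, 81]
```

'or' returns first truthy value (list)

list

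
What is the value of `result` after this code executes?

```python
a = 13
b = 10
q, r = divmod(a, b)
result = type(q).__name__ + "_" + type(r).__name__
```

a is int; b is int; q is int; r is int; result = 'int_int'

'int_int'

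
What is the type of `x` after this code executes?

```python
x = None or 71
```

'or' with None returns the other truthy value

int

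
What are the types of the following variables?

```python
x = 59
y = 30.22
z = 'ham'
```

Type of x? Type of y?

x is assigned a bare integer (no decimal point), so it is an int; y is assigned a number with a decimal point, so it is a float

int, float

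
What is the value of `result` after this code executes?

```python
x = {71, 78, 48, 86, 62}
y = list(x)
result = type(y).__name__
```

x is set; y is list; result = 'list'

'list'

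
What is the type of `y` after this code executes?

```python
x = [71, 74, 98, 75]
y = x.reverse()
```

list.reverse() returns None

NoneType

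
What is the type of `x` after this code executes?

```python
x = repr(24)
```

repr() returns str

str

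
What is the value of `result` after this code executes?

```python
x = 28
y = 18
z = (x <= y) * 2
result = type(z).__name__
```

x is int; y is int; z is int; result = 'int'

'int'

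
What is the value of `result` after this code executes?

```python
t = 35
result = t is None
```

t = 35; result = False

False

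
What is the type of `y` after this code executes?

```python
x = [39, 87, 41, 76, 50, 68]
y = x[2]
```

Indexing list[int] returns int

int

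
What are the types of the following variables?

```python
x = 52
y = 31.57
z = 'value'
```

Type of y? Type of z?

y is assigned a number with a decimal point, so it is a float; z is assigned a quoted string literal, so it is a str

float, str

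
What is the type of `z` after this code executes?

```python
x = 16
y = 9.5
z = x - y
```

int - float = float

float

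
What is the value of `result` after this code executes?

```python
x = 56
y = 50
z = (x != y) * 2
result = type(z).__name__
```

x is int; y is int; z is int; result = 'int'

'int'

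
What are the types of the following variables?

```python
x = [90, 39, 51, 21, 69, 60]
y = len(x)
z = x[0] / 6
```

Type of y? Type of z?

len() returns int; int / int = float

int, float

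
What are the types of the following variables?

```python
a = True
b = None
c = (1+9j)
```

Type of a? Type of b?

a is assigned the constant True, which has type bool; b is assigned None, whose type is NoneType

bool, NoneType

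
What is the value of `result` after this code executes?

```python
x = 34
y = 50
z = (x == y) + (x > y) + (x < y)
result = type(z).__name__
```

x is int; y is int; z is int; result = 'int'

'int'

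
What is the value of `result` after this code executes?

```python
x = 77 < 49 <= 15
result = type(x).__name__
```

x is bool; result = 'bool'

'bool'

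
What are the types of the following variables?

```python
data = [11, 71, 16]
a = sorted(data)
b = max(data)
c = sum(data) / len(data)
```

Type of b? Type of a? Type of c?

max of ints returns int; sorted() returns list; int / int = float

int, list, float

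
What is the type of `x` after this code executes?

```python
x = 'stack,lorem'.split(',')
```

str.split() returns list

list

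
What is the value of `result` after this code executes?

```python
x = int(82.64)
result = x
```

x = 82; result = 82

82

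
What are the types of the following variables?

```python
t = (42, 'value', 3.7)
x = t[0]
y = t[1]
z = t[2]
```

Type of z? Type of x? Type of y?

tuple[2] is float; tuple[0] is int; tuple[1] is str

float, int, str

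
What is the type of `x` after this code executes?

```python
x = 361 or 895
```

'or' returns first truthy value (int)

int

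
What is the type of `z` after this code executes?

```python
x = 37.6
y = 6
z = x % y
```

float % int = float

float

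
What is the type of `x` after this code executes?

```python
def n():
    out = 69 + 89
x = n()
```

Function without return returns None

NoneType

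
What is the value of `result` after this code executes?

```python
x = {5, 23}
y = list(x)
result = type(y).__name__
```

x is set; y is list; result = 'list'

'list'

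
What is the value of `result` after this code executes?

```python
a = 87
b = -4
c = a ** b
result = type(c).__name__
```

a is int; b is int; c is float; result = 'float'

'float'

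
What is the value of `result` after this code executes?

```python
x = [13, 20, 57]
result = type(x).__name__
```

x is list; result = 'list'

'list'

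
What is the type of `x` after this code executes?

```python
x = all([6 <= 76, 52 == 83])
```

all() returns bool

bool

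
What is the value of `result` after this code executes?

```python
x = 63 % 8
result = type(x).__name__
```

x is int; result = 'int'

'int'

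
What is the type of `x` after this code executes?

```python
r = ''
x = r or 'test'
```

'or' returns first truthy value (str)

str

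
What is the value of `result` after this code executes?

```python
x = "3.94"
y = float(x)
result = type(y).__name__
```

x is str; y is float; result = 'float'

'float'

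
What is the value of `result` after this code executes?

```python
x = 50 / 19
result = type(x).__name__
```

x is float; result = 'float'

'float'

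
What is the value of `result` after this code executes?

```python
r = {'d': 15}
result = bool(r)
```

r = {'d': 15}; result = True

True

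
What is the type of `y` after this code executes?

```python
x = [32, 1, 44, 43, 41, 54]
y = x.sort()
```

list.sort() returns None (mutates in place)

NoneType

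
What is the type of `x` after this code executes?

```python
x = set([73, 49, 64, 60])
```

set() constructor returns set

set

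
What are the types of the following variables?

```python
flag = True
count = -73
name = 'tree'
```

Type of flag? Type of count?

flag is assigned the constant True, which has type bool; count is assigned a bare integer (no decimal point), so it is an int

bool, int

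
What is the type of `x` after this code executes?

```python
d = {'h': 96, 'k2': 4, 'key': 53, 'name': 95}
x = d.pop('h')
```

dict.pop() returns the value

int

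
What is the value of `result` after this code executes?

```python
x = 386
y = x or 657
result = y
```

x = 386; y = 386; result = 386

386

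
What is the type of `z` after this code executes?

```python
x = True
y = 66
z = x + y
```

bool + int = int (bool is subclass of int)

int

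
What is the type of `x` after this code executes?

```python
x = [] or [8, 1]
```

'or' returns first truthy value (list)

list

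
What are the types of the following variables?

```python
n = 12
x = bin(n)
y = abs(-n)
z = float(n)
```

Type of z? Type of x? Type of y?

float() returns float; bin() returns str; abs() of int returns int

float, str, int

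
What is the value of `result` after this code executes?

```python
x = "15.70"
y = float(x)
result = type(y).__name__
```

x is str; y is float; result = 'float'

'float'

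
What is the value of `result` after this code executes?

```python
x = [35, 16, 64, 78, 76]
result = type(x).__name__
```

x is list; result = 'list'

'list'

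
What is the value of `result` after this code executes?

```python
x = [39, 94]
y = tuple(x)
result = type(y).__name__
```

x is list; y is tuple; result = 'tuple'

'tuple'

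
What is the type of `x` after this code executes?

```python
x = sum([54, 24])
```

sum() of ints returns int

int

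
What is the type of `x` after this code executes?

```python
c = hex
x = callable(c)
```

callable() returns bool

bool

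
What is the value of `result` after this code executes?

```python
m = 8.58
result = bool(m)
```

m = 8.58; result = True

True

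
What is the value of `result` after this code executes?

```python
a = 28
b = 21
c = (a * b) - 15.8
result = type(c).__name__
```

a is int; b is int; c is float; result = 'float'

'float'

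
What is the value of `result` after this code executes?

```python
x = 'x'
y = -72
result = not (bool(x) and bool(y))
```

x = 'x'; y = -72; result = False

False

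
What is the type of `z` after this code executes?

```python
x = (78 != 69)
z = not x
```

'not' returns bool

bool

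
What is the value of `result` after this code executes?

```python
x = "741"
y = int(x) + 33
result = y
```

x = '741'; y = 774; result = 774

774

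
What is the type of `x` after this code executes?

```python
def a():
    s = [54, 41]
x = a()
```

Function without return returns None

NoneType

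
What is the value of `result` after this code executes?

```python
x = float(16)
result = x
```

x = 16.0; result = 16.0

16.0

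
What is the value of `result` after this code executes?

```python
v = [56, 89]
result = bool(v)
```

v = [56, 89]; result = True

True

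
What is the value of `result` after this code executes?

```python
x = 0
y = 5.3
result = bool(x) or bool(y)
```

x = 0; y = 5.3; result = True

True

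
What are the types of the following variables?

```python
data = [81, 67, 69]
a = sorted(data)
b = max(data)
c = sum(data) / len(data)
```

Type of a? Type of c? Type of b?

sorted() returns list; int / int = float; max of ints returns int

list, float, int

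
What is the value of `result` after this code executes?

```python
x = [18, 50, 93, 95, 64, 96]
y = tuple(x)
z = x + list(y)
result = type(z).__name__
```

x is list; y is tuple; z is list; result = 'list'

'list'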